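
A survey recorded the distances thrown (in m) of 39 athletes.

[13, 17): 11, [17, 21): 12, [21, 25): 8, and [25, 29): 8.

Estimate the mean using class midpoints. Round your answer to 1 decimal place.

20.3

Midpoints: 15, 19, 23, 27
Σfm = 11×15 + 12×19 + 8×23 + 8×27 = 793
n = Σf = 39
Mean = 793 / 39 = 20.3333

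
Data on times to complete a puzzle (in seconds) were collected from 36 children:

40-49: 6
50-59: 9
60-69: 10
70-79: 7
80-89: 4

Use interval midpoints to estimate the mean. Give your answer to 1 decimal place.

Midpoints: 44.5, 54.5, 64.5, 74.5, 84.5
Σfm = 6×44.5 + 9×54.5 + 10×64.5 + 7×74.5 + 4×84.5 = 2262
n = Σf = 36
Mean = 2262 / 36 = 62.8333

62.8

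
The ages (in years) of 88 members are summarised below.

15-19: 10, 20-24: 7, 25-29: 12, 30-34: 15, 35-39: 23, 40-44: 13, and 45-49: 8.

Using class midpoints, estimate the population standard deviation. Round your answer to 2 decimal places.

Midpoints: 17, 22, 27, 32, 37, 42, 47
n = 88, Σfm = 2901, mean = 32.9659
Σfm² = 102477
Σf(m − x̄)² = Σfm² − (Σfm)²/n = 102477 − 2901²/88 = 6842.8977
Population variance = 6842.8977 / 88 = 77.7602
Standard deviation = √77.7602 = 8.8182

8.82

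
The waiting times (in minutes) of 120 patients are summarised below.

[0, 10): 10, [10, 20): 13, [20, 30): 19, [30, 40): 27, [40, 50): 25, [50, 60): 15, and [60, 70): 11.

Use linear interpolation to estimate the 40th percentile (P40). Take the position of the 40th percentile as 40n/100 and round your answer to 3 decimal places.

32.222

Cumulative frequencies: 10, 23, 42, 69, 94, 109, 120
n = 120; position = 40n/100 = 48.
This falls in the class [30, 40): L = 30, F = 42, f = 27, h = 10.
40th percentile ≈ 30 + ((48 − 42) / 27) × 10 = 32.2222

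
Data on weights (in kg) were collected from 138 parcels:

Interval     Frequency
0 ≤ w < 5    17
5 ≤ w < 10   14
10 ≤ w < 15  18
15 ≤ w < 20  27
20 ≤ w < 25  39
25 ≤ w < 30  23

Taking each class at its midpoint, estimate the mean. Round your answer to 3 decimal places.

17.065

Midpoints: 2.5, 7.5, 12.5, 17.5, 22.5, 27.5
Σfm = 17×2.5 + 14×7.5 + 18×12.5 + 27×17.5 + 39×22.5 + 23×27.5 = 2355
n = Σf = 138
Mean = 2355 / 138 = 17.0652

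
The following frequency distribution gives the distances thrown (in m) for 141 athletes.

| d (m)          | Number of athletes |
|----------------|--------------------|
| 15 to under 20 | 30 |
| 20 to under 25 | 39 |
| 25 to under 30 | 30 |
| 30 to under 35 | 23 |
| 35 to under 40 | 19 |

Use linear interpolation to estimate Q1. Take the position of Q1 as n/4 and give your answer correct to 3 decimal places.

Cumulative frequencies: 30, 69, 99, 122, 141
n = 141; position = n/4 = 35.25.
This falls in the class 20 to under 25: L = 20, F = 30, f = 39, h = 5.
Lower quartile ≈ 20 + ((35.25 − 30) / 39) × 5 = 20.6731

20.673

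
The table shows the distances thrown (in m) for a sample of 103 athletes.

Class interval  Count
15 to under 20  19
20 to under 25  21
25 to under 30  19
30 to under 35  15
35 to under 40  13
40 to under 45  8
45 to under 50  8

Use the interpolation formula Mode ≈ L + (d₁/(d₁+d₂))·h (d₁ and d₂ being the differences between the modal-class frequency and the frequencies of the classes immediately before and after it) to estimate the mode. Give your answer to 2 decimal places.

22.50

Modal class: 20 to under 25 (highest frequency 21).
d₁ = 21 − 19 = 2, d₂ = 21 − 19 = 2
Mode ≈ 20 + (2/(2+2)) × 5 = 20 + 2.5000 = 22.5000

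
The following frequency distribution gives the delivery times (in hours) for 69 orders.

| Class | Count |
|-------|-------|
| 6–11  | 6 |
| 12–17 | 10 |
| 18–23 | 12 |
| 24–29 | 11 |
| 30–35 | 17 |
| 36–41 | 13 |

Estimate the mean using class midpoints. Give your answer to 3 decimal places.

25.891

Midpoints: 8.5, 14.5, 20.5, 26.5, 32.5, 38.5
Σfm = 6×8.5 + 10×14.5 + 12×20.5 + 11×26.5 + 17×32.5 + 13×38.5 = 1786.5
n = Σf = 69
Mean = 1786.5 / 69 = 25.8913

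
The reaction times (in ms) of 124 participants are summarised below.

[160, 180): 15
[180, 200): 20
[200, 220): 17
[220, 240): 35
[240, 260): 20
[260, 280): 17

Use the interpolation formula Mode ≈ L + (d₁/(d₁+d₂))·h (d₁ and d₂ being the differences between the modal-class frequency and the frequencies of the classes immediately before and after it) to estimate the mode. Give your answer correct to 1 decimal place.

Modal class: [220, 240) (highest frequency 35).
d₁ = 35 − 17 = 18, d₂ = 35 − 20 = 15
Mode ≈ 220 + (18/(18+15)) × 20 = 220 + 10.9091 = 230.9091

230.9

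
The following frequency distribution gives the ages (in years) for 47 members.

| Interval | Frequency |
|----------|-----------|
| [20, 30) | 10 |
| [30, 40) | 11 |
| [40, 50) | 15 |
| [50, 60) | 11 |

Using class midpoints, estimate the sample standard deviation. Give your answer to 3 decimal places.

Midpoints: 25, 35, 45, 55
n = 47, Σfm = 1915, mean = 40.7447
Σfm² = 83375
Σf(m − x̄)² = Σfm² − (Σfm)²/n = 83375 − 1915²/47 = 5348.9362
Sample variance = 5348.9362 / 46 = 116.2812
Standard deviation = √116.2812 = 10.7834

10.783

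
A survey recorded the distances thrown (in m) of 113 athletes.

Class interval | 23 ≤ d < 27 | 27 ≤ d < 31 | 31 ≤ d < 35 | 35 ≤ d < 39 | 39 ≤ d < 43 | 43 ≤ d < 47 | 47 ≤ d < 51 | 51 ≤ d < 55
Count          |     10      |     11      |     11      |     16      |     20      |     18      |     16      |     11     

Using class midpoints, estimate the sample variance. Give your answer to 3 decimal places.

Midpoints: 25, 29, 33, 37, 41, 45, 49, 53
n = 113, Σfm = 4521, mean = 40.0088
Σfm² = 188769
Σf(m − x̄)² = Σfm² − (Σfm)²/n = 188769 − 4521²/113 = 7888.9912
Sample variance = 7888.9912 / 112 = 70.4374

70.437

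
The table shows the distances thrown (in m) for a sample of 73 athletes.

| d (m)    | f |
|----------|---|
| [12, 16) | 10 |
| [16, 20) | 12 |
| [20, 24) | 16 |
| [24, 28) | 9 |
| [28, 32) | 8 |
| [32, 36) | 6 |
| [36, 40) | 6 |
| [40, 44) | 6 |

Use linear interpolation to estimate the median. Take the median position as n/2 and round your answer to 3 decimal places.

23.625

Cumulative frequencies: 10, 22, 38, 47, 55, 61, 67, 73
n = 73; position = n/2 = 36.5.
This falls in the class [20, 24): L = 20, F = 22, f = 16, h = 4.
Median ≈ 20 + ((36.5 − 22) / 16) × 4 = 23.6250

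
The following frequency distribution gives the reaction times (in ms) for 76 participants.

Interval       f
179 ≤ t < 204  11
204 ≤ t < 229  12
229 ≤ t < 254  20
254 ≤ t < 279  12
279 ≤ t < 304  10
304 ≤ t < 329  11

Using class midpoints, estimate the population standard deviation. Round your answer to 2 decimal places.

Midpoints: 191.5, 216.5, 241.5, 266.5, 291.5, 316.5
n = 76, Σfm = 19129, mean = 251.6974
Σfm² = 4936191
Σf(m − x̄)² = Σfm² − (Σfm)²/n = 4936191 − 19129²/76 = 121472.0395
Population variance = 121472.0395 / 76 = 1598.3163
Standard deviation = √1598.3163 = 39.9789

39.98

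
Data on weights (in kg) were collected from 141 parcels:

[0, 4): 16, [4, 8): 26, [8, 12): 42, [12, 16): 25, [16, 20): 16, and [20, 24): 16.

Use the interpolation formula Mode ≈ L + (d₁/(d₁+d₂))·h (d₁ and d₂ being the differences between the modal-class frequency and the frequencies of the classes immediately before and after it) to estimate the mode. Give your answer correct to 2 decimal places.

Modal class: [8, 12) (highest frequency 42).
d₁ = 42 − 26 = 16, d₂ = 42 − 25 = 17
Mode ≈ 8 + (16/(16+17)) × 4 = 8 + 1.9394 = 9.9394

9.94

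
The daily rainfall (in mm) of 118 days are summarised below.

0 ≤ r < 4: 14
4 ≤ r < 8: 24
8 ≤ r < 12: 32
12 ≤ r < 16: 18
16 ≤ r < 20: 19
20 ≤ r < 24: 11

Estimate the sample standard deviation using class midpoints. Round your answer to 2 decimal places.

Midpoints: 2, 6, 10, 14, 18, 22
n = 118, Σfm = 1328, mean = 11.2542
Σfm² = 19128
Σf(m − x̄)² = Σfm² − (Σfm)²/n = 19128 − 1328²/118 = 4182.3729
Sample variance = 4182.3729 / 117 = 35.7468
Standard deviation = √35.7468 = 5.9789

5.98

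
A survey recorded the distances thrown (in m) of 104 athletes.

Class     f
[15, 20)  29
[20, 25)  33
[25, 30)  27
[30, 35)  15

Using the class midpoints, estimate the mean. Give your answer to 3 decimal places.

23.846

Midpoints: 17.5, 22.5, 27.5, 32.5
Σfm = 29×17.5 + 33×22.5 + 27×27.5 + 15×32.5 = 2480
n = Σf = 104
Mean = 2480 / 104 = 23.8462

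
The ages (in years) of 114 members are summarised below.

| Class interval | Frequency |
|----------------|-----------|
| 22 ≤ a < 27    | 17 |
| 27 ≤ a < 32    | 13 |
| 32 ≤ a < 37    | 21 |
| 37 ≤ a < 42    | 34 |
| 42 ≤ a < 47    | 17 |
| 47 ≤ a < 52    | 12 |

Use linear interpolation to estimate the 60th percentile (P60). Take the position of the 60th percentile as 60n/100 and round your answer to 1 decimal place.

39.6

Cumulative frequencies: 17, 30, 51, 85, 102, 114
n = 114; position = 60n/100 = 68.4.
This falls in the class 37 ≤ a < 42: L = 37, F = 51, f = 34, h = 5.
60th percentile ≈ 37 + ((68.4 − 51) / 34) × 5 = 39.5588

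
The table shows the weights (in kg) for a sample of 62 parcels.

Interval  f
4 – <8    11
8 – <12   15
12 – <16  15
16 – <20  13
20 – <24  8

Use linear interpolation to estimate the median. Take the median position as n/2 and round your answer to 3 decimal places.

Cumulative frequencies: 11, 26, 41, 54, 62
n = 62; position = n/2 = 31.
This falls in the class 12 – <16: L = 12, F = 26, f = 15, h = 4.
Median ≈ 12 + ((31 − 26) / 15) × 4 = 13.3333

13.333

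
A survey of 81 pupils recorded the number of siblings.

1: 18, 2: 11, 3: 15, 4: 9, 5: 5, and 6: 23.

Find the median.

3

Cumulative frequencies: 18, 29, 44, 53, 58, 81
n = 81, so the median is the value in position (n+1)/2 = 41.
Position 41 falls at value 3.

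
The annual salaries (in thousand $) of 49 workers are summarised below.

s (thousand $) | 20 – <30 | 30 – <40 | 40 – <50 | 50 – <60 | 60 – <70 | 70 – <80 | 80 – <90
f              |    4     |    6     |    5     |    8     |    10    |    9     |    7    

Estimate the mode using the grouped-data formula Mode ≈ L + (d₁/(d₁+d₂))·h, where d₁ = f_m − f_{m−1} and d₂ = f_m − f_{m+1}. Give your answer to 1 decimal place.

66.7

Modal class: 60 – <70 (highest frequency 10).
d₁ = 10 − 8 = 2, d₂ = 10 − 9 = 1
Mode ≈ 60 + (2/(2+1)) × 10 = 60 + 6.6667 = 66.6667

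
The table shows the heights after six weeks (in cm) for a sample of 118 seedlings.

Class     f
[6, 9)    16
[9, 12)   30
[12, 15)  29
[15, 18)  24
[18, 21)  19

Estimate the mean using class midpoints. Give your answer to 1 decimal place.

13.5

Midpoints: 7.5, 10.5, 13.5, 16.5, 19.5
Σfm = 16×7.5 + 30×10.5 + 29×13.5 + 24×16.5 + 19×19.5 = 1593
n = Σf = 118
Mean = 1593 / 118 = 13.5000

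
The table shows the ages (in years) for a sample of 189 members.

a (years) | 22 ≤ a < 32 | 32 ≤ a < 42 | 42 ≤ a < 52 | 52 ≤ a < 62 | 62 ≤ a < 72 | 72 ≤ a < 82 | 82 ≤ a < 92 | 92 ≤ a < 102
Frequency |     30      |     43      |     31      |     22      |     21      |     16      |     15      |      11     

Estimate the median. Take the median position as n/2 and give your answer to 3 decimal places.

Cumulative frequencies: 30, 73, 104, 126, 147, 163, 178, 189
n = 189; position = n/2 = 94.5.
This falls in the class 42 ≤ a < 52: L = 42, F = 73, f = 31, h = 10.
Median ≈ 42 + ((94.5 − 73) / 31) × 10 = 48.9355

48.935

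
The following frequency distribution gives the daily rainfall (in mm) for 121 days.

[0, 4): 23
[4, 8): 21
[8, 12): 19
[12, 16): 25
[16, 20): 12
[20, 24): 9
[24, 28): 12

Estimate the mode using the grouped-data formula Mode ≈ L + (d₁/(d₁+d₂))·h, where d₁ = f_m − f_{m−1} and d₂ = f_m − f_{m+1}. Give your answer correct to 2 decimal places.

13.26

Modal class: [12, 16) (highest frequency 25).
d₁ = 25 − 19 = 6, d₂ = 25 − 12 = 13
Mode ≈ 12 + (6/(6+13)) × 4 = 12 + 1.2632 = 13.2632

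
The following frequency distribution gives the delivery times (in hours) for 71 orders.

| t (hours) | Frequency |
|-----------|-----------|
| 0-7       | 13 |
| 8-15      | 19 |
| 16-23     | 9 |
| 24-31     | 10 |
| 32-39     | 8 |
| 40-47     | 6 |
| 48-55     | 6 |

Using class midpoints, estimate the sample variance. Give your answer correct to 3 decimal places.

Midpoints: 3.5, 11.5, 19.5, 27.5, 35.5, 43.5, 51.5
n = 71, Σfm = 1568.5, mean = 22.0915
Σfm² = 51005.75
Σf(m − x̄)² = Σfm² − (Σfm)²/n = 51005.75 − 1568.5²/71 = 16355.1549
Sample variance = 16355.1549 / 70 = 233.6451

233.645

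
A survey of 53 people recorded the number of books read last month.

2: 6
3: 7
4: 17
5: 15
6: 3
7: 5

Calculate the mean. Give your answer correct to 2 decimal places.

Values: 2, 3, 4, 5, 6, 7
Σfx = 6×2 + 7×3 + 17×4 + 15×5 + 3×6 + 5×7 = 229
n = Σf = 53
Mean = 229 / 53 = 4.3208

4.32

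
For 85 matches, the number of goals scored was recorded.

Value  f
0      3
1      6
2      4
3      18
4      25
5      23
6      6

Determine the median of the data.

Cumulative frequencies: 3, 9, 13, 31, 56, 79, 85
n = 85, so the median is the value in position (n+1)/2 = 43.
Position 43 falls at value 4.

4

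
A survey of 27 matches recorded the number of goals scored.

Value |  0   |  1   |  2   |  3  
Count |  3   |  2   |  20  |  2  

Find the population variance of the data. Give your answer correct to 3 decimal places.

0.543

Values: 0, 1, 2, 3
n = 27, Σfx = 48, mean = 1.7778
Σfx² = 100
Σf(x − x̄)² = Σfx² − (Σfx)²/n = 100 − 48²/27 = 14.6667
Population variance = 14.6667 / 27 = 0.5432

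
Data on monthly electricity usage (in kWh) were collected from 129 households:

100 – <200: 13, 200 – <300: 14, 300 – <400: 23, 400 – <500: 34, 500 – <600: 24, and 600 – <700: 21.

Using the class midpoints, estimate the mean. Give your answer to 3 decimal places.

Midpoints: 150, 250, 350, 450, 550, 650
Σfm = 13×150 + 14×250 + 23×350 + 34×450 + 24×550 + 21×650 = 55650
n = Σf = 129
Mean = 55650 / 129 = 431.3953

431.395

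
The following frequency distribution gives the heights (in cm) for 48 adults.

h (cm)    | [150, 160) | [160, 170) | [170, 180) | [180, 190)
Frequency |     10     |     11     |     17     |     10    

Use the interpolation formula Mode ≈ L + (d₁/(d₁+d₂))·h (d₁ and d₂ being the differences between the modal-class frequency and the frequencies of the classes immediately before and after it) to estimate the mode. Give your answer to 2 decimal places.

Modal class: [170, 180) (highest frequency 17).
d₁ = 17 − 11 = 6, d₂ = 17 − 10 = 7
Mode ≈ 170 + (6/(6+7)) × 10 = 170 + 4.6154 = 174.6154

174.62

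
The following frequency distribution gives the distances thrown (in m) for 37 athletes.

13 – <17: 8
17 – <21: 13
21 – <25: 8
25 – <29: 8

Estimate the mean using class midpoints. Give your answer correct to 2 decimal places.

20.73

Midpoints: 15, 19, 23, 27
Σfm = 8×15 + 13×19 + 8×23 + 8×27 = 767
n = Σf = 37
Mean = 767 / 37 = 20.7297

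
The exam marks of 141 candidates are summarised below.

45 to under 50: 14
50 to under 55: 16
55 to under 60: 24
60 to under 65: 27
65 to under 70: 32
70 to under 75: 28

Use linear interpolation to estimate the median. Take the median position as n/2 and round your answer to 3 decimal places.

Cumulative frequencies: 14, 30, 54, 81, 113, 141
n = 141; position = n/2 = 70.5.
This falls in the class 60 to under 65: L = 60, F = 54, f = 27, h = 5.
Median ≈ 60 + ((70.5 − 54) / 27) × 5 = 63.0556

63.056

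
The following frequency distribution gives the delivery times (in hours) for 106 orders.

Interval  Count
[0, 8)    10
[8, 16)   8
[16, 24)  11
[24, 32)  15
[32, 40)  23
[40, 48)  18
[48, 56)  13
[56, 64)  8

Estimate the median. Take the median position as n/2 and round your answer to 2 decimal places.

Cumulative frequencies: 10, 18, 29, 44, 67, 85, 98, 106
n = 106; position = n/2 = 53.
This falls in the class [32, 40): L = 32, F = 44, f = 23, h = 8.
Median ≈ 32 + ((53 − 44) / 23) × 8 = 35.1304

35.13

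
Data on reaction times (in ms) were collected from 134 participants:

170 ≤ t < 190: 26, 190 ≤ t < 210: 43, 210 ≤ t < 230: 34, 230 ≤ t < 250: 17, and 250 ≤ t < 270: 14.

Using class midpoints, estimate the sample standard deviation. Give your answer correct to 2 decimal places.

Midpoints: 180, 200, 220, 240, 260
n = 134, Σfm = 28480, mean = 212.5373
Σfm² = 6133600
Σf(m − x̄)² = Σfm² − (Σfm)²/n = 6133600 − 28480²/134 = 80537.3134
Sample variance = 80537.3134 / 133 = 605.5437
Standard deviation = √605.5437 = 24.6078

24.61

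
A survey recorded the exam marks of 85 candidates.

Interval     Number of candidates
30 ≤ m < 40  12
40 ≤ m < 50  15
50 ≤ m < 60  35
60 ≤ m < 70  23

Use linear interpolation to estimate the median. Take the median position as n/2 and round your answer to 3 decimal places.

54.429

Cumulative frequencies: 12, 27, 62, 85
n = 85; position = n/2 = 42.5.
This falls in the class 50 ≤ m < 60: L = 50, F = 27, f = 35, h = 10.
Median ≈ 50 + ((42.5 − 27) / 35) × 10 = 54.4286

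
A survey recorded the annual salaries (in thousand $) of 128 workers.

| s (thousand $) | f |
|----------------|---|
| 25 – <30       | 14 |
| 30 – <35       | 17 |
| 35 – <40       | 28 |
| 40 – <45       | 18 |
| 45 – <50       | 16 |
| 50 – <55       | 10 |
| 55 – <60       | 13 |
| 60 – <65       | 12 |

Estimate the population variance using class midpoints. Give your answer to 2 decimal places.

Midpoints: 27.5, 32.5, 37.5, 42.5, 47.5, 52.5, 57.5, 62.5
n = 128, Σfm = 5535, mean = 43.2422
Σfm² = 253950
Σf(m − x̄)² = Σfm² − (Σfm)²/n = 253950 − 5535²/128 = 14604.4922
Population variance = 14604.4922 / 128 = 114.0976

114.10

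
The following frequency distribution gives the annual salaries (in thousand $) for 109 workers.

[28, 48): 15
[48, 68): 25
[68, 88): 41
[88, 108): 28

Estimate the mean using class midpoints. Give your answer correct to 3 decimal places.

73.046

Midpoints: 38, 58, 78, 98
Σfm = 15×38 + 25×58 + 41×78 + 28×98 = 7962
n = Σf = 109
Mean = 7962 / 109 = 73.0459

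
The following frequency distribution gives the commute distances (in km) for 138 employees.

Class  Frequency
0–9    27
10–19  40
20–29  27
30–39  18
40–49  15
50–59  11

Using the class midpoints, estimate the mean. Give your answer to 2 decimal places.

Midpoints: 4.5, 14.5, 24.5, 34.5, 44.5, 54.5
Σfm = 27×4.5 + 40×14.5 + 27×24.5 + 18×34.5 + 15×44.5 + 11×54.5 = 3251
n = Σf = 138
Mean = 3251 / 138 = 23.5580

23.56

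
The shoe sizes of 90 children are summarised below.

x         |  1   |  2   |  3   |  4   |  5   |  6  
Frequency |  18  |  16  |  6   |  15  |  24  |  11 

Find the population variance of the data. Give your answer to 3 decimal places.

Values: 1, 2, 3, 4, 5, 6
n = 90, Σfx = 314, mean = 3.4889
Σfx² = 1372
Σf(x − x̄)² = Σfx² − (Σfx)²/n = 1372 − 314²/90 = 276.4889
Population variance = 276.4889 / 90 = 3.0721

3.072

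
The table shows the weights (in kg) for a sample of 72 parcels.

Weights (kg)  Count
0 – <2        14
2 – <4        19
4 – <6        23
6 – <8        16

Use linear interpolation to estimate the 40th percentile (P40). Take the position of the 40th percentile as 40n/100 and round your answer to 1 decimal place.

3.6

Cumulative frequencies: 14, 33, 56, 72
n = 72; position = 40n/100 = 28.8.
This falls in the class 2 – <4: L = 2, F = 14, f = 19, h = 2.
40th percentile ≈ 2 + ((28.8 − 14) / 19) × 2 = 3.5579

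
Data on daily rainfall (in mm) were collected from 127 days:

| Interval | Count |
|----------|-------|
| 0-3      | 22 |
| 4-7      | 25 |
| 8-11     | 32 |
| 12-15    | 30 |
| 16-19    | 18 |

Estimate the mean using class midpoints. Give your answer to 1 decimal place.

9.4

Midpoints: 1.5, 5.5, 9.5, 13.5, 17.5
Σfm = 22×1.5 + 25×5.5 + 32×9.5 + 30×13.5 + 18×17.5 = 1194.5
n = Σf = 127
Mean = 1194.5 / 127 = 9.4055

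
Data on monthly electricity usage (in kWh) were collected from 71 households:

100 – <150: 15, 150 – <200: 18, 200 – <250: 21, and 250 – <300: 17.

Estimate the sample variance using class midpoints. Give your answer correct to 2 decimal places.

Midpoints: 125, 175, 225, 275
n = 71, Σfm = 14425, mean = 203.1690
Σfm² = 3134375
Σf(m − x̄)² = Σfm² − (Σfm)²/n = 3134375 − 14425²/71 = 203661.9718
Sample variance = 203661.9718 / 70 = 2909.4567

2909.46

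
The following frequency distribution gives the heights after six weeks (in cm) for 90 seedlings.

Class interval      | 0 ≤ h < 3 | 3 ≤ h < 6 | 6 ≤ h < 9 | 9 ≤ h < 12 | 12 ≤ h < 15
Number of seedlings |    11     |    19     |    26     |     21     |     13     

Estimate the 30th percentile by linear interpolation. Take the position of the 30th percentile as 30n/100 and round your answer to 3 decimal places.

Cumulative frequencies: 11, 30, 56, 77, 90
n = 90; position = 30n/100 = 27.
This falls in the class 3 ≤ h < 6: L = 3, F = 11, f = 19, h = 3.
30th percentile ≈ 3 + ((27 − 11) / 19) × 3 = 5.5263

5.526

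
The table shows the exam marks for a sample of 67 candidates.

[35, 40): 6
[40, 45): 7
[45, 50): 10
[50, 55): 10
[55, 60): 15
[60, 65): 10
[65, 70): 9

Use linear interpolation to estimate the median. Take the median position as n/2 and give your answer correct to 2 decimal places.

Cumulative frequencies: 6, 13, 23, 33, 48, 58, 67
n = 67; position = n/2 = 33.5.
This falls in the class [55, 60): L = 55, F = 33, f = 15, h = 5.
Median ≈ 55 + ((33.5 − 33) / 15) × 5 = 55.1667

55.17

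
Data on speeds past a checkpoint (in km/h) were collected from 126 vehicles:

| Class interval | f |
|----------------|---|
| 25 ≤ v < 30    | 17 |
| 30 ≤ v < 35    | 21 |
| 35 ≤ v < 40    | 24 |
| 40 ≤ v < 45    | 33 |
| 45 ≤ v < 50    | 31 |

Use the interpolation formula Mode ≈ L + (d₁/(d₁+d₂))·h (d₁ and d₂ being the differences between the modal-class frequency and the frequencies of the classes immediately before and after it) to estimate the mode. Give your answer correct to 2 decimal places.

44.09

Modal class: 40 ≤ v < 45 (highest frequency 33).
d₁ = 33 − 24 = 9, d₂ = 33 − 31 = 2
Mode ≈ 40 + (9/(9+2)) × 5 = 40 + 4.0909 = 44.0909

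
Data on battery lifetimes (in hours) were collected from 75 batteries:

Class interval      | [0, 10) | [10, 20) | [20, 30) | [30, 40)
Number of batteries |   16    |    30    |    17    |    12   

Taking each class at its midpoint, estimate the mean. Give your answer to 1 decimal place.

18.3

Midpoints: 5, 15, 25, 35
Σfm = 16×5 + 30×15 + 17×25 + 12×35 = 1375
n = Σf = 75
Mean = 1375 / 75 = 18.3333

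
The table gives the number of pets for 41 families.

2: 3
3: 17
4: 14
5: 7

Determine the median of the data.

4

Cumulative frequencies: 3, 20, 34, 41
n = 41, so the median is the value in position (n+1)/2 = 21.
Position 21 falls at value 4.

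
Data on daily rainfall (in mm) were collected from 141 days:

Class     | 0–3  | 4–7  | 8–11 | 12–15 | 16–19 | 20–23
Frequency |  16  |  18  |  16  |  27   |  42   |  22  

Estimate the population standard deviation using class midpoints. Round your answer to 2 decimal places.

6.40

Midpoints: 1.5, 5.5, 9.5, 13.5, 17.5, 21.5
n = 141, Σfm = 1847.5, mean = 13.1028
Σfm² = 29977.25
Σf(m − x̄)² = Σfm² − (Σfm)²/n = 29977.25 − 1847.5²/141 = 5769.7589
Population variance = 5769.7589 / 141 = 40.9203
Standard deviation = √40.9203 = 6.3969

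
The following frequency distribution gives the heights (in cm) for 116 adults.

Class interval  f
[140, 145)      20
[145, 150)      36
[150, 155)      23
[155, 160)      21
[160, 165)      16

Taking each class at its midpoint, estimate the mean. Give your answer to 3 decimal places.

Midpoints: 142.5, 147.5, 152.5, 157.5, 162.5
Σfm = 20×142.5 + 36×147.5 + 23×152.5 + 21×157.5 + 16×162.5 = 17575
n = Σf = 116
Mean = 17575 / 116 = 151.5086

151.509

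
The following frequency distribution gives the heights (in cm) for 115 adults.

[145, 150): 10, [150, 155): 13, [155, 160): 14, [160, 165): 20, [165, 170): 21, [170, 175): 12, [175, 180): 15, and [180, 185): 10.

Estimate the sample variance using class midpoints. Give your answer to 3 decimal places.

Midpoints: 147.5, 152.5, 157.5, 162.5, 167.5, 172.5, 177.5, 182.5
n = 115, Σfm = 18987.5, mean = 165.1087
Σfm² = 3147218.75
Σf(m − x̄)² = Σfm² − (Σfm)²/n = 3147218.75 − 18987.5²/115 = 12217.3913
Sample variance = 12217.3913 / 114 = 107.1701

107.170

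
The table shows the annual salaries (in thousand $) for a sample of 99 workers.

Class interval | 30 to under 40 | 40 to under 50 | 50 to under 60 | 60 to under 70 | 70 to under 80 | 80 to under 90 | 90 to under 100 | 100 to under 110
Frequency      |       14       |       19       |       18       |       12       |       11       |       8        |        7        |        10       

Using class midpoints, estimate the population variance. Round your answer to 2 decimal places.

Midpoints: 35, 45, 55, 65, 75, 85, 95, 105
n = 99, Σfm = 6335, mean = 63.9899
Σfm² = 453875
Σf(m − x̄)² = Σfm² − (Σfm)²/n = 453875 − 6335²/99 = 48498.9899
Population variance = 48498.9899 / 99 = 489.8888

489.89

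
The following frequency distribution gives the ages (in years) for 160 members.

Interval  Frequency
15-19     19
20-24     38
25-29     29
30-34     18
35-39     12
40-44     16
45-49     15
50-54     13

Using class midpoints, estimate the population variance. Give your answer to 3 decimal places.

120.038

Midpoints: 17, 22, 27, 32, 37, 42, 47, 52
n = 160, Σfm = 5015, mean = 31.3438
Σfm² = 176395
Σf(m − x̄)² = Σfm² − (Σfm)²/n = 176395 − 5015²/160 = 19206.0938
Population variance = 19206.0938 / 160 = 120.0381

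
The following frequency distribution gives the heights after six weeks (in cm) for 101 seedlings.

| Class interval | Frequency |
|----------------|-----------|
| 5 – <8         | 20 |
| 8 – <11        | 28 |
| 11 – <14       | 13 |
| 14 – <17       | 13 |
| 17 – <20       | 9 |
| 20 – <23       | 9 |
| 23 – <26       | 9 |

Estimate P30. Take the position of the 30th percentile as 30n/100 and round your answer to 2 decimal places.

9.10

Cumulative frequencies: 20, 48, 61, 74, 83, 92, 101
n = 101; position = 30n/100 = 30.3.
This falls in the class 8 – <11: L = 8, F = 20, f = 28, h = 3.
30th percentile ≈ 8 + ((30.3 − 20) / 28) × 3 = 9.1036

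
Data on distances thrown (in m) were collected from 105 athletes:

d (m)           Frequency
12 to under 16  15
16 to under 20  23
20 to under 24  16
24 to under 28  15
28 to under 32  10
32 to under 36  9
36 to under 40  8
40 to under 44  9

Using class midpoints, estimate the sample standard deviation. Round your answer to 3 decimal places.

8.784

Midpoints: 14, 18, 22, 26, 30, 34, 38, 42
n = 105, Σfm = 2654, mean = 25.2762
Σfm² = 75108
Σf(m − x̄)² = Σfm² − (Σfm)²/n = 75108 − 2654²/105 = 8024.9905
Sample variance = 8024.9905 / 104 = 77.1634
Standard deviation = √77.1634 = 8.7843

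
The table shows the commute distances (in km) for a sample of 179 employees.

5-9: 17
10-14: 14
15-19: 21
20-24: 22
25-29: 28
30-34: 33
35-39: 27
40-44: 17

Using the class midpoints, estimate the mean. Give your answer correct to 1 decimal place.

Midpoints: 7, 12, 17, 22, 27, 32, 37, 42
Σfm = 17×7 + 14×12 + 21×17 + 22×22 + 28×27 + 33×32 + 27×37 + 17×42 = 4653
n = Σf = 179
Mean = 4653 / 179 = 25.9944

26.0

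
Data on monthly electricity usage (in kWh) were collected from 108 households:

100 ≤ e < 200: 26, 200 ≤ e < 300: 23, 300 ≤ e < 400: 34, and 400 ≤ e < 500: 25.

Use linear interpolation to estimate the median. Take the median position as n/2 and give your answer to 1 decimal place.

314.7

Cumulative frequencies: 26, 49, 83, 108
n = 108; position = n/2 = 54.
This falls in the class 300 ≤ e < 400: L = 300, F = 49, f = 34, h = 100.
Median ≈ 300 + ((54 − 49) / 34) × 100 = 314.7059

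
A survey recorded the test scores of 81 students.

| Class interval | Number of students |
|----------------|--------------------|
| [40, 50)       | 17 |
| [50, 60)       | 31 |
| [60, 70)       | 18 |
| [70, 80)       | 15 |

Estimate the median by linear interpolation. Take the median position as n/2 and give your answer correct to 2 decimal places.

57.58

Cumulative frequencies: 17, 48, 66, 81
n = 81; position = n/2 = 40.5.
This falls in the class [50, 60): L = 50, F = 17, f = 31, h = 10.
Median ≈ 50 + ((40.5 − 17) / 31) × 10 = 57.5806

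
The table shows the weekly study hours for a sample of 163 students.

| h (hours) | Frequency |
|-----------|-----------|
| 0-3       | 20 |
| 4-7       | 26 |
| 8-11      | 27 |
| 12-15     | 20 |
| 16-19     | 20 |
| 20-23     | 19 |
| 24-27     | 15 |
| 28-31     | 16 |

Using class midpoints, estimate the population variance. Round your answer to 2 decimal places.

Midpoints: 1.5, 5.5, 9.5, 13.5, 17.5, 21.5, 25.5, 29.5
n = 163, Σfm = 2312.5, mean = 14.1871
Σfm² = 45498.75
Σf(m − x̄)² = Σfm² − (Σfm)²/n = 45498.75 − 2312.5²/163 = 12691.0429
Population variance = 12691.0429 / 163 = 77.8592

77.86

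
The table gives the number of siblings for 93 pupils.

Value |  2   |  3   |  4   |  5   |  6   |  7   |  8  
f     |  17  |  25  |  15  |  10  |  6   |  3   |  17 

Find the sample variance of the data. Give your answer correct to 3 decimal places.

4.443

Values: 2, 3, 4, 5, 6, 7, 8
n = 93, Σfx = 412, mean = 4.4301
Σfx² = 2234
Σf(x − x̄)² = Σfx² − (Σfx)²/n = 2234 − 412²/93 = 408.7957
Sample variance = 408.7957 / 92 = 4.4434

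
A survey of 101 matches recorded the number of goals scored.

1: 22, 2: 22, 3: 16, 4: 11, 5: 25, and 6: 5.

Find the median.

3

Cumulative frequencies: 22, 44, 60, 71, 96, 101
n = 101, so the median is the value in position (n+1)/2 = 51.
Position 51 falls at value 3.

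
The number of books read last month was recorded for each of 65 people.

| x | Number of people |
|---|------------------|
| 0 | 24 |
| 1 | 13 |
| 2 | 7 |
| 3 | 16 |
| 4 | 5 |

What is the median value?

Cumulative frequencies: 24, 37, 44, 60, 65
n = 65, so the median is the value in position (n+1)/2 = 33.
Position 33 falls at value 1.

1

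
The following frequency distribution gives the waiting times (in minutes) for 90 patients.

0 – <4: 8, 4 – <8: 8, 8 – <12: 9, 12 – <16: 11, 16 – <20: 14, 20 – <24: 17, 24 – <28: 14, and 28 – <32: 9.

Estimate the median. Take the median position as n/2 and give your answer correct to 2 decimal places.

Cumulative frequencies: 8, 16, 25, 36, 50, 67, 81, 90
n = 90; position = n/2 = 45.
This falls in the class 16 – <20: L = 16, F = 36, f = 14, h = 4.
Median ≈ 16 + ((45 − 36) / 14) × 4 = 18.5714

18.57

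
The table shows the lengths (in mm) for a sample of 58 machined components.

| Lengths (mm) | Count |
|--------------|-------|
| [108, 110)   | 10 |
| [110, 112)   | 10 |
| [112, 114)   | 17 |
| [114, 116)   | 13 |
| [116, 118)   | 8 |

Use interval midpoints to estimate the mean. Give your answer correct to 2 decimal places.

112.97

Midpoints: 109, 111, 113, 115, 117
Σfm = 10×109 + 10×111 + 17×113 + 13×115 + 8×117 = 6552
n = Σf = 58
Mean = 6552 / 58 = 112.9655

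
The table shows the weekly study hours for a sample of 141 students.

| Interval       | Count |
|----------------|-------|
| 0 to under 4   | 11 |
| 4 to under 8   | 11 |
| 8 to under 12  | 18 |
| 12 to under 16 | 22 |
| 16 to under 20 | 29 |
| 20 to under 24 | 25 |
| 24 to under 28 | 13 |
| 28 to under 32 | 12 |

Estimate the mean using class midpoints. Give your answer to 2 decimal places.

16.64

Midpoints: 2, 6, 10, 14, 18, 22, 26, 30
Σfm = 11×2 + 11×6 + 18×10 + 22×14 + 29×18 + 25×22 + 13×26 + 12×30 = 2346
n = Σf = 141
Mean = 2346 / 141 = 16.6383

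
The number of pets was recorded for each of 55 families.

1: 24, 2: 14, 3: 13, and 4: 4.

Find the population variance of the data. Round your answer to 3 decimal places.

0.961

Values: 1, 2, 3, 4
n = 55, Σfx = 107, mean = 1.9455
Σfx² = 261
Σf(x − x̄)² = Σfx² − (Σfx)²/n = 261 − 107²/55 = 52.8364
Population variance = 52.8364 / 55 = 0.9607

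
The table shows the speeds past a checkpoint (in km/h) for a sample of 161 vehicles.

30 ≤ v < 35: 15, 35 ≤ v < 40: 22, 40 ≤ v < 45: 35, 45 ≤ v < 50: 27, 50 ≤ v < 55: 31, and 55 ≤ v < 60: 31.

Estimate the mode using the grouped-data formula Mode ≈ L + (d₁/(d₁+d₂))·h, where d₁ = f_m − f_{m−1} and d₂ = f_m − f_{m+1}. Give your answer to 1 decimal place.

43.1

Modal class: 40 ≤ v < 45 (highest frequency 35).
d₁ = 35 − 22 = 13, d₂ = 35 − 27 = 8
Mode ≈ 40 + (13/(13+8)) × 5 = 40 + 3.0952 = 43.0952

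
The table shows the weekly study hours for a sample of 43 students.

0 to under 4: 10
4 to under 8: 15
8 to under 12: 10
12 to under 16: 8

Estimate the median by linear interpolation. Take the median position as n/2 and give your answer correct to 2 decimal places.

Cumulative frequencies: 10, 25, 35, 43
n = 43; position = n/2 = 21.5.
This falls in the class 4 to under 8: L = 4, F = 10, f = 15, h = 4.
Median ≈ 4 + ((21.5 − 10) / 15) × 4 = 7.0667

7.07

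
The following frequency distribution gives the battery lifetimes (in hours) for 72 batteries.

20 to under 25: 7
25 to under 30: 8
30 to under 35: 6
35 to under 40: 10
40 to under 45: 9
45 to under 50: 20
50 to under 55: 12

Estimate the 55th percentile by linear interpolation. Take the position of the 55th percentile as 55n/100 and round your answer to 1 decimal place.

44.8

Cumulative frequencies: 7, 15, 21, 31, 40, 60, 72
n = 72; position = 55n/100 = 39.6.
This falls in the class 40 to under 45: L = 40, F = 31, f = 9, h = 5.
55th percentile ≈ 40 + ((39.6 − 31) / 9) × 5 = 44.7778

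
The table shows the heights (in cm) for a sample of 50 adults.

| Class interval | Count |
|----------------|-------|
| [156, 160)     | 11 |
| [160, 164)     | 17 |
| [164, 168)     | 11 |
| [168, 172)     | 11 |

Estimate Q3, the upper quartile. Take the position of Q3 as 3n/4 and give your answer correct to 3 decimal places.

Cumulative frequencies: 11, 28, 39, 50
n = 50; position = 3n/4 = 37.5.
This falls in the class [164, 168): L = 164, F = 28, f = 11, h = 4.
Upper quartile ≈ 164 + ((37.5 − 28) / 11) × 4 = 167.4545

167.455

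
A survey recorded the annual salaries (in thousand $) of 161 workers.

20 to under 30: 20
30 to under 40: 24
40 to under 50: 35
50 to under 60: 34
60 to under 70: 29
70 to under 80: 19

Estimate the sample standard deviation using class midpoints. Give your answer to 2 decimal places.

15.41

Midpoints: 25, 35, 45, 55, 65, 75
n = 161, Σfm = 8095, mean = 50.2795
Σfm² = 445025
Σf(m − x̄)² = Σfm² − (Σfm)²/n = 445025 − 8095²/161 = 38012.4224
Sample variance = 38012.4224 / 160 = 237.5776
Standard deviation = √237.5776 = 15.4136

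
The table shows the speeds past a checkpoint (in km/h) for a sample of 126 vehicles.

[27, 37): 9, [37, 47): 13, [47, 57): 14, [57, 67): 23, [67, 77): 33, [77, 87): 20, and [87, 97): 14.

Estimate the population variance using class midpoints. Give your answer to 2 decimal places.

Midpoints: 32, 42, 52, 62, 72, 82, 92
n = 126, Σfm = 8292, mean = 65.8095
Σfm² = 582464
Σf(m − x̄)² = Σfm² − (Σfm)²/n = 582464 − 8292²/126 = 36771.4286
Population variance = 36771.4286 / 126 = 291.8367

291.84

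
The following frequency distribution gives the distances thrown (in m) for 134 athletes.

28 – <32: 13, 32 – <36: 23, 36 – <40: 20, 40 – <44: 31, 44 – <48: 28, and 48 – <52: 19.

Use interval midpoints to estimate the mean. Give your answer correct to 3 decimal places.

40.836

Midpoints: 30, 34, 38, 42, 46, 50
Σfm = 13×30 + 23×34 + 20×38 + 31×42 + 28×46 + 19×50 = 5472
n = Σf = 134
Mean = 5472 / 134 = 40.8358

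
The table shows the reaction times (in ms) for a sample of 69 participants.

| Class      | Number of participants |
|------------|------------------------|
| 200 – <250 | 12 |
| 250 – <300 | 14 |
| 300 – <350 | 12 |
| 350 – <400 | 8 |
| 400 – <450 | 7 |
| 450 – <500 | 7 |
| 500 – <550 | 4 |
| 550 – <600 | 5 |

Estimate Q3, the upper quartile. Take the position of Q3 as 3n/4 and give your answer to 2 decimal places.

Cumulative frequencies: 12, 26, 38, 46, 53, 60, 64, 69
n = 69; position = 3n/4 = 51.75.
This falls in the class 400 – <450: L = 400, F = 46, f = 7, h = 50.
Upper quartile ≈ 400 + ((51.75 − 46) / 7) × 50 = 441.0714

441.07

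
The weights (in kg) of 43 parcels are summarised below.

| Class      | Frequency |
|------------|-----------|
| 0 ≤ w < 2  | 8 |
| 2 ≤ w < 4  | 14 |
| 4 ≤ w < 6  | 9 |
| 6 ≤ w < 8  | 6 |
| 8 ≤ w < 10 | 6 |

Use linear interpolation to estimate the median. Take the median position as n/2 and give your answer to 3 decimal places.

Cumulative frequencies: 8, 22, 31, 37, 43
n = 43; position = n/2 = 21.5.
This falls in the class 2 ≤ w < 4: L = 2, F = 8, f = 14, h = 2.
Median ≈ 2 + ((21.5 − 8) / 14) × 2 = 3.9286

3.929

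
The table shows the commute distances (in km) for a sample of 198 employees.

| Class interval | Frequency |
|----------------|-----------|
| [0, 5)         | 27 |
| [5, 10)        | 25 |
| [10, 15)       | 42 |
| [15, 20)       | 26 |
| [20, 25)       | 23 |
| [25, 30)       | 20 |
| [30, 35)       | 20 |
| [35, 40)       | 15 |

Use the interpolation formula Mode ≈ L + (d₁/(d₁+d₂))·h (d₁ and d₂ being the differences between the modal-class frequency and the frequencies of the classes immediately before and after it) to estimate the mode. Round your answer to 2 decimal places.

Modal class: [10, 15) (highest frequency 42).
d₁ = 42 − 25 = 17, d₂ = 42 − 26 = 16
Mode ≈ 10 + (17/(17+16)) × 5 = 10 + 2.5758 = 12.5758

12.58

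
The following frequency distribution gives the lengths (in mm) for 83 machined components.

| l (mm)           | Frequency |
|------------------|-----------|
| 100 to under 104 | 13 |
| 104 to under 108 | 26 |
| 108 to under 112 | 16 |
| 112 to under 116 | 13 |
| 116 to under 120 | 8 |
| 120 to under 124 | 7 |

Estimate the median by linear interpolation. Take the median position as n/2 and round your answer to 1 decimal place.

Cumulative frequencies: 13, 39, 55, 68, 76, 83
n = 83; position = n/2 = 41.5.
This falls in the class 108 to under 112: L = 108, F = 39, f = 16, h = 4.
Median ≈ 108 + ((41.5 − 39) / 16) × 4 = 108.6250

108.6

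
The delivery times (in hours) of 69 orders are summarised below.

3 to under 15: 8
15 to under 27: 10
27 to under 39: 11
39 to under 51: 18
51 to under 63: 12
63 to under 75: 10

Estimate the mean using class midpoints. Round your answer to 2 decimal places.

41.00

Midpoints: 9, 21, 33, 45, 57, 69
Σfm = 8×9 + 10×21 + 11×33 + 18×45 + 12×57 + 10×69 = 2829
n = Σf = 69
Mean = 2829 / 69 = 41.0000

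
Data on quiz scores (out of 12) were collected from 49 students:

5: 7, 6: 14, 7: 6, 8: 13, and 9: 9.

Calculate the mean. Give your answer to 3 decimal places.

Values: 5, 6, 7, 8, 9
Σfx = 7×5 + 14×6 + 6×7 + 13×8 + 9×9 = 346
n = Σf = 49
Mean = 346 / 49 = 7.0612

7.061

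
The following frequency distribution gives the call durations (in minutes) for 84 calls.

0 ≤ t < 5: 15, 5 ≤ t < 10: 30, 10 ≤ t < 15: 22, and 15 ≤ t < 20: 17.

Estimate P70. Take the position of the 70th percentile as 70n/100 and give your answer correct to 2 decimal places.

13.14

Cumulative frequencies: 15, 45, 67, 84
n = 84; position = 70n/100 = 58.8.
This falls in the class 10 ≤ t < 15: L = 10, F = 45, f = 22, h = 5.
70th percentile ≈ 10 + ((58.8 − 45) / 22) × 5 = 13.1364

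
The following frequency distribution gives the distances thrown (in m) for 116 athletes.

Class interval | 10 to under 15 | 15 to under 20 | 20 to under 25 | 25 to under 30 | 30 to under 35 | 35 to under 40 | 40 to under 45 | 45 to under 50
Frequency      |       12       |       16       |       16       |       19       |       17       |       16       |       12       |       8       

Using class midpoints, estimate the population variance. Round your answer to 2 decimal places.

106.81

Midpoints: 12.5, 17.5, 22.5, 27.5, 32.5, 37.5, 42.5, 47.5
n = 116, Σfm = 3355, mean = 28.9224
Σfm² = 109425
Σf(m − x̄)² = Σfm² − (Σfm)²/n = 109425 − 3355²/116 = 12390.3017
Population variance = 12390.3017 / 116 = 106.8129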